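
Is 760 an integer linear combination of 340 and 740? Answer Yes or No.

Yes

By Bézout, 340m + 740n = 760 has integer solutions iff gcd(340, 740) | 760.
Euclid: 740 = 2·340 + 60; 340 = 5·60 + 40; 60 = 1·40 + 20; 40 = 2·20 + 0. gcd = 20; 760 mod 20 = 0. Yes.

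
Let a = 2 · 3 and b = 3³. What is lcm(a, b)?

54

max exponent per prime: 2 · 3³ = 54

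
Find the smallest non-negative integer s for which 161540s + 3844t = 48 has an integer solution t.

293

Reduce mod 3844: 161540s ≡ 48 (mod 3844). With g = gcd(161540, 3844) = 4 dividing 48, divide through: 40385s ≡ 12 (mod 961).
Since gcd(40385, 961) = 1, s ≡ 12·(40385)⁻¹ ≡ 293 (mod 961). Smallest non-negative: 293.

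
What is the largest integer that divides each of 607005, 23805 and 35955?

45

gcd(607005, 23805): 607005 = 25·23805 + 11880; 23805 = 2·11880 + 45; 11880 = 264·45 + 0 → 45
gcd(45, 35955): 35955 = 799·45 + 0 → 45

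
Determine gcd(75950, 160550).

50

Euclid: 160550 = 2·75950 + 8650; 75950 = 8·8650 + 6750; 8650 = 1·6750 + 1900; 6750 = 3·1900 + 1050; 1900 = 1·1050 + 850; 1050 = 1·850 + 200; 850 = 4·200 + 50; 200 = 4·50 + 0. Last nonzero remainder: 50.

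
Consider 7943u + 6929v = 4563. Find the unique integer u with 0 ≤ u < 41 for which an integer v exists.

Euclid: 7943 = 1·6929 + 1014; 6929 = 6·1014 + 845; 1014 = 1·845 + 169; 845 = 5·169 + 0 → gcd = 169; 4563 = 169·27.
Back-substitution yields 7943·(7) + 6929·(-8) = 169, so one solution is u = 7·27 = 189, v = -8·27 = -216.
Solutions in u differ by 6929/169 = 41; the one in [0, 41) is 189 mod 41 = 25.

25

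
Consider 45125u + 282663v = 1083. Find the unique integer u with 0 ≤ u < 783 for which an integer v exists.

213

Euclid: 282663 = 6·45125 + 11913; 45125 = 3·11913 + 9386; 11913 = 1·9386 + 2527; 9386 = 3·2527 + 1805; 2527 = 1·1805 + 722; 1805 = 2·722 + 361; 722 = 2·361 + 0 → gcd = 361; 1083 = 361·3.
Back-substitution yields 45125·(332) + 282663·(-53) = 361, so one solution is u = 332·3 = 996, v = -53·3 = -159.
Solutions in u differ by 282663/361 = 783; the one in [0, 783) is 996 mod 783 = 213.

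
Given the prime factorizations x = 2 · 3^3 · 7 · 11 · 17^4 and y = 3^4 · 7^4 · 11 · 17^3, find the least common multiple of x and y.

max exponent per prime: 2 · 3^4 · 7^4 · 11 · 17^4 = 357351447222

357351447222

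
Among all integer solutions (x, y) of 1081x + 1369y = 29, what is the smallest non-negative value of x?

480

gcd(1081, 1369) = 1 (Euclid: 1369 = 1·1081 + 288; 1081 = 3·288 + 217; 288 = 1·217 + 71; 217 = 3·71 + 4; 71 = 17·4 + 3; 4 = 1·3 + 1; 3 = 3·1 + 0), and 1 | 29.
Extended Euclid: 1081·(347) + 1369·(-274) = 1. Scale by 29: x₀ = 10063.
General solution x = x₀ + 1369t; reducing mod 1369 gives x = 480 (and y = -379).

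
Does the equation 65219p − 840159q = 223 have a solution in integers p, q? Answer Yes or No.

Yes

By Bézout, 65219p − 840159q = 223 has integer solutions iff gcd(65219, 840159) | 223.
Euclid: 840159 = 12·65219 + 57531; 65219 = 1·57531 + 7688; 57531 = 7·7688 + 3715; 7688 = 2·3715 + 258; 3715 = 14·258 + 103; 258 = 2·103 + 52; 103 = 1·52 + 51; 52 = 1·51 + 1; 51 = 51·1 + 0. gcd = 1; 223 mod 1 = 0. Yes.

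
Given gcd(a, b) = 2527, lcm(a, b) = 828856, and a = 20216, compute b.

Using ab = gcd(a,b)·lcm(a,b) = 2527·828856 = 2094519112, we get b = 2094519112/20216 = 103607.

103607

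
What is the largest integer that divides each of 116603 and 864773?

17

Euclid: 864773 = 7·116603 + 48552; 116603 = 2·48552 + 19499; 48552 = 2·19499 + 9554; 19499 = 2·9554 + 391; 9554 = 24·391 + 170; 391 = 2·170 + 51; 170 = 3·51 + 17; 51 = 3·17 + 0. Last nonzero remainder: 17.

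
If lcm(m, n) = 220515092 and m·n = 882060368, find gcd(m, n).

4

gcd·lcm = product, so gcd = 882060368/220515092 = 4.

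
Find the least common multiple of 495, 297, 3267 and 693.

114345

495 = 3² · 5 · 11; 297 = 3³ · 11; 3267 = 3³ · 11²; 693 = 3² · 7 · 11
lcm takes max exponent of each prime: 3³ · 5 · 7 · 11² = 114345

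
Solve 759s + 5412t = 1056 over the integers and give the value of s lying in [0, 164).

144

gcd(759, 5412) = 33 (Euclid: 5412 = 7·759 + 99; 759 = 7·99 + 66; 99 = 1·66 + 33; 66 = 2·33 + 0), and 33 | 1056.
Extended Euclid: 759·(-57) + 5412·(8) = 33. Scale by 32: s₀ = -1824.
General solution s = s₀ + 164k; reducing mod 164 gives s = 144 (and t = -20).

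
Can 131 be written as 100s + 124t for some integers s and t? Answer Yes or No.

gcd(100, 124): 124 = 1·100 + 24; 100 = 4·24 + 4; 24 = 6·4 + 0 → 4
4 does not divide 131, so a solution does not exist.

No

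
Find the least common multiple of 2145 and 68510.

2260830

gcd first: 68510 = 31·2145 + 2015; 2145 = 1·2015 + 130; 2015 = 15·130 + 65; 130 = 2·65 + 0 → gcd = 65
lcm = 2145·68510/gcd = 146953950/65 = 2260830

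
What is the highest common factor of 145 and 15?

145 = 5 · 29
15 = 3 · 5
Common: 5 = 5

5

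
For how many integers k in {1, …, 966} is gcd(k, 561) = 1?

552

561 = 3·11·17. Inclusion–exclusion on these primes:
966 − ⌊966/3⌋ − ⌊966/11⌋ − ⌊966/17⌋ + ⌊966/33⌋ + ⌊966/51⌋ + ⌊966/187⌋ − ⌊966/561⌋ = 552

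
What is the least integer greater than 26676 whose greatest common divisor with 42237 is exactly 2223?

28899

Multiples of 2223 above 26676: 2223·13, 2223·14, … . Need the cofactor coprime to 42237/2223 = 19.
Checking s = 13, 14, … the first with gcd(s, 19) = 1 is s = 13, giving 28899.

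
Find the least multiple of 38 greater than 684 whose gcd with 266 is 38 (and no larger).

gcd(k, 266) = 38 forces 38 | k; write k = 38s. Then gcd(38s, 38·7) = 38·gcd(s, 7), so need gcd(s, 7) = 1.
38s > 684 gives s ≥ 19. The least s ≥ 19 coprime to 7 is 19, so k = 38·19 = 722.

722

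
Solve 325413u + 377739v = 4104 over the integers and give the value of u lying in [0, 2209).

563

Euclid: 377739 = 1·325413 + 52326; 325413 = 6·52326 + 11457; 52326 = 4·11457 + 6498; 11457 = 1·6498 + 4959; 6498 = 1·4959 + 1539; 4959 = 3·1539 + 342; 1539 = 4·342 + 171; 342 = 2·171 + 0 → gcd = 171; 4104 = 171·24.
Back-substitution yields 325413·(-989) + 377739·(852) = 171, so one solution is u = -989·24 = -23736, v = 852·24 = 20448.
Solutions in u differ by 377739/171 = 2209; the one in [0, 2209) is -23736 mod 2209 = 563.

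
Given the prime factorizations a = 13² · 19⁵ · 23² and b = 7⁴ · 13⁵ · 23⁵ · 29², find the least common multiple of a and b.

11948464628148414747567641

max exponent per prime: 7⁴ · 13⁵ · 19⁵ · 23⁵ · 29² = 11948464628148414747567641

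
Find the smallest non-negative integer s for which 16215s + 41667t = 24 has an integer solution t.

Euclid: 41667 = 2·16215 + 9237; 16215 = 1·9237 + 6978; 9237 = 1·6978 + 2259; 6978 = 3·2259 + 201; 2259 = 11·201 + 48; 201 = 4·48 + 9; 48 = 5·9 + 3; 9 = 3·3 + 0 → gcd = 3; 24 = 3·8.
Back-substitution yields 16215·(-4353) + 41667·(1694) = 3, so one solution is s = -4353·8 = -34824, t = 1694·8 = 13552.
Solutions in s differ by 41667/3 = 13889; the one in [0, 13889) is -34824 mod 13889 = 6843.

6843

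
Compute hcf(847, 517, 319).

gcd(847, 517): 847 = 1·517 + 330; 517 = 1·330 + 187; 330 = 1·187 + 143; 187 = 1·143 + 44; 143 = 3·44 + 11; 44 = 4·11 + 0 → 11
gcd(11, 319): 319 = 29·11 + 0 → 11

11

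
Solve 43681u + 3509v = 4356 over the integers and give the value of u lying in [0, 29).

5

Euclid: 43681 = 12·3509 + 1573; 3509 = 2·1573 + 363; 1573 = 4·363 + 121; 363 = 3·121 + 0 → gcd = 121; 4356 = 121·36.
Back-substitution yields 43681·(9) + 3509·(-112) = 121, so one solution is u = 9·36 = 324, v = -112·36 = -4032.
Solutions in u differ by 3509/121 = 29; the one in [0, 29) is 324 mod 29 = 5.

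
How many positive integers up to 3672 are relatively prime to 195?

1808

195 = 3·5·13. Inclusion–exclusion on these primes:
3672 − ⌊3672/3⌋ − ⌊3672/5⌋ − ⌊3672/13⌋ + ⌊3672/15⌋ + ⌊3672/39⌋ + ⌊3672/65⌋ − ⌊3672/195⌋ = 1808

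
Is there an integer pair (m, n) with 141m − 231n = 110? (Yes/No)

By Bézout, 141m − 231n = 110 has integer solutions iff gcd(141, 231) | 110.
Euclid: 231 = 1·141 + 90; 141 = 1·90 + 51; 90 = 1·51 + 39; 51 = 1·39 + 12; 39 = 3·12 + 3; 12 = 4·3 + 0. gcd = 3; 110 mod 3 = 2. No.

No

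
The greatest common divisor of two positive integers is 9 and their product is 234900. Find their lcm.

Since gcd(u,v)·lcm(u,v) = uv, lcm = 234900/9 = 26100.

26100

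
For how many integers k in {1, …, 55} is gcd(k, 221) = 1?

48

221 = 13·17. Inclusion–exclusion on these primes:
55 − ⌊55/13⌋ − ⌊55/17⌋ + ⌊55/221⌋ = 48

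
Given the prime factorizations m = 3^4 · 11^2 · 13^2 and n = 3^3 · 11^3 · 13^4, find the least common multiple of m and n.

3079189971

max exponent per prime: 3^4 · 11^3 · 13^4 = 3079189971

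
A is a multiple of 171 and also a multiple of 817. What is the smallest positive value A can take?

171 = 3² · 19; 817 = 19 · 43
max exponents: 3² · 19 · 43 = 7353

7353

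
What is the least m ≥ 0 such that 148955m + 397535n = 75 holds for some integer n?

21009

gcd(148955, 397535) = 5 (Euclid: 397535 = 2·148955 + 99625; 148955 = 1·99625 + 49330; 99625 = 2·49330 + 965; 49330 = 51·965 + 115; 965 = 8·115 + 45; 115 = 2·45 + 25; 45 = 1·25 + 20; 25 = 1·20 + 5; 20 = 4·5 + 0), and 5 | 75.
Extended Euclid: 148955·(17302) + 397535·(-6483) = 5. Scale by 15: m₀ = 259530.
General solution m = m₀ + 79507t; reducing mod 79507 gives m = 21009 (and n = -7872).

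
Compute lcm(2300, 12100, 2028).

2300 = 2² · 5² · 23; 12100 = 2² · 5² · 11²; 2028 = 2² · 3 · 13²
lcm takes max exponent of each prime: 2² · 3 · 5² · 11² · 13² · 23 = 141098100

141098100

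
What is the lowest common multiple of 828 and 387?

35604

828 = 2² · 3² · 23; 387 = 3² · 43
max exponents: 2² · 3² · 23 · 43 = 35604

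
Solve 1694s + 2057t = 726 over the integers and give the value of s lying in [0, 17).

gcd(1694, 2057) = 121 (Euclid: 2057 = 1·1694 + 363; 1694 = 4·363 + 242; 363 = 1·242 + 121; 242 = 2·121 + 0), and 121 | 726.
Extended Euclid: 1694·(-6) + 2057·(5) = 121. Scale by 6: s₀ = -36.
General solution s = s₀ + 17k; reducing mod 17 gives s = 15 (and t = -12).

15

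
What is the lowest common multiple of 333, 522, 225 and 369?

lcm(333, 522) = 333·522/gcd = 173826/9 = 19314
lcm(19314, 225) = 19314·225/gcd = 4345650/9 = 482850
lcm(482850, 369) = 482850·369/gcd = 178171650/9 = 19796850

19796850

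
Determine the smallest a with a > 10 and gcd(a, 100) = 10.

100 = 10·10. Any a with gcd(a, 100) = 10 is a multiple of 10, say 10s, with s coprime to 10.
Need s > 10/10, so s ≥ 2. First s ≥ 2 with gcd(s, 10) = 1 is s = 3. Thus a = 10·3 = 30.

30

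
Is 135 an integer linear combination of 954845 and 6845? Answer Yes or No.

Yes

By Bézout, 954845p + 6845q = 135 has integer solutions iff gcd(954845, 6845) | 135.
Euclid: 954845 = 139·6845 + 3390; 6845 = 2·3390 + 65; 3390 = 52·65 + 10; 65 = 6·10 + 5; 10 = 2·5 + 0. gcd = 5; 135 mod 5 = 0. Yes.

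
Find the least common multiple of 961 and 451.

433411

961 = 31²; 451 = 11 · 41
max exponents: 11 · 31² · 41 = 433411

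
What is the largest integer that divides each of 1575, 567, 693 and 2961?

63

gcd(1575, 567): 1575 = 2·567 + 441; 567 = 1·441 + 126; 441 = 3·126 + 63; 126 = 2·63 + 0 → 63
gcd(63, 693): 693 = 11·63 + 0 → 63
gcd(63, 2961): 2961 = 47·63 + 0 → 63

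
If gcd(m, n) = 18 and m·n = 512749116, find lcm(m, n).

Since gcd(m,n)·lcm(m,n) = mn, lcm = 512749116/18 = 28486062.

28486062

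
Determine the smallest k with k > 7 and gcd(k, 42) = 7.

35

Multiples of 7 above 7: 7·2, 7·3, … . Need the cofactor coprime to 42/7 = 6.
Checking s = 2, 3, … the first with gcd(s, 6) = 1 is s = 5, giving 35.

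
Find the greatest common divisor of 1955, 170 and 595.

85

1955 = 5 · 17 · 23; 170 = 2 · 5 · 17; 595 = 5 · 7 · 17
gcd takes min exponent of each prime: 5 · 17 = 85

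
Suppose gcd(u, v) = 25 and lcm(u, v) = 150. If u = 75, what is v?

Using uv = gcd(u,v)·lcm(u,v) = 25·150 = 3750, we get v = 3750/75 = 50.

50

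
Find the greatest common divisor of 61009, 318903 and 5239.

169

61009 = 13² · 19²; 318903 = 3 · 13² · 17 · 37; 5239 = 13² · 31
gcd takes min exponent of each prime: 13² = 169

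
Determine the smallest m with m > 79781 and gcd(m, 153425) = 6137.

153425 = 6137·25. Any m with gcd(m, 153425) = 6137 is a multiple of 6137, say 6137s, with s coprime to 25.
Need s > 79781/6137, so s ≥ 14. First s ≥ 14 with gcd(s, 25) = 1 is s = 14. Thus m = 6137·14 = 85918.

85918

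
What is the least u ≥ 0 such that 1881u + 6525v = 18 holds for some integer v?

503

Reduce mod 6525: 1881u ≡ 18 (mod 6525). With g = gcd(1881, 6525) = 9 dividing 18, divide through: 209u ≡ 2 (mod 725).
Since gcd(209, 725) = 1, u ≡ 2·(209)⁻¹ ≡ 503 (mod 725). Smallest non-negative: 503.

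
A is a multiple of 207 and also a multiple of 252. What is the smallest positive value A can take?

207 = 3² · 23; 252 = 2² · 3² · 7
max exponents: 2² · 3² · 7 · 23 = 5796

5796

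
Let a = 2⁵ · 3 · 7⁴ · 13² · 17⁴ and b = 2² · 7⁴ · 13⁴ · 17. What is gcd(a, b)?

min exponent per shared prime: 2² · 7⁴ · 13² · 17 = 27592292

27592292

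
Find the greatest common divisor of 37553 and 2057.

37553 = 17 · 47²
2057 = 11² · 17
Common: 17 = 17

17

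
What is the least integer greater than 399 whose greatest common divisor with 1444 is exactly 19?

437

Multiples of 19 above 399: 19·22, 19·23, … . Need the cofactor coprime to 1444/19 = 76.
Checking s = 22, 23, … the first with gcd(s, 76) = 1 is s = 23, giving 437.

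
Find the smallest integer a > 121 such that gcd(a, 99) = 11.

143

Multiples of 11 above 121: 11·12, 11·13, … . Need the cofactor coprime to 99/11 = 9.
Checking s = 12, 13, … the first with gcd(s, 9) = 1 is s = 13, giving 143.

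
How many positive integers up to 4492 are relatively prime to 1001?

3232

Prime factors of 1001: 7, 11, 13. Count integers ≤ 4492 divisible by none of them.
By inclusion–exclusion: 4492 − ⌊4492/7⌋ − ⌊4492/11⌋ − ⌊4492/13⌋ + ⌊4492/77⌋ + ⌊4492/91⌋ + ⌊4492/143⌋ − ⌊4492/1001⌋ = 3232.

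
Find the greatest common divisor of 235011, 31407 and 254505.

gcd(235011, 31407): 235011 = 7·31407 + 15162; 31407 = 2·15162 + 1083; 15162 = 14·1083 + 0 → 1083
gcd(1083, 254505): 254505 = 235·1083 + 0 → 1083

1083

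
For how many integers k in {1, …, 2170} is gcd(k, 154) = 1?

845

Prime factors of 154: 2, 7, 11. Count integers ≤ 2170 divisible by none of them.
By inclusion–exclusion: 2170 − ⌊2170/2⌋ − ⌊2170/7⌋ − ⌊2170/11⌋ + ⌊2170/14⌋ + ⌊2170/22⌋ + ⌊2170/77⌋ − ⌊2170/154⌋ = 845.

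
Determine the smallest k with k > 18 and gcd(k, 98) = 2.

gcd(k, 98) = 2 forces 2 | k; write k = 2s. Then gcd(2s, 2·49) = 2·gcd(s, 49), so need gcd(s, 49) = 1.
2s > 18 gives s ≥ 10. The least s ≥ 10 coprime to 49 is 10, so k = 2·10 = 20.

20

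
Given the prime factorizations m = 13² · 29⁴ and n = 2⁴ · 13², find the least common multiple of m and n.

max exponent per prime: 2⁴ · 13² · 29⁴ = 1912487824

1912487824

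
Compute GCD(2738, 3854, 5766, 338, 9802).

2

gcd(2738, 3854): 3854 = 1·2738 + 1116; 2738 = 2·1116 + 506; 1116 = 2·506 + 104; 506 = 4·104 + 90; 104 = 1·90 + 14; 90 = 6·14 + 6; 14 = 2·6 + 2; 6 = 3·2 + 0 → 2
gcd(2, 5766): 5766 = 2883·2 + 0 → 2
gcd(2, 338): 338 = 169·2 + 0 → 2
gcd(2, 9802): 9802 = 4901·2 + 0 → 2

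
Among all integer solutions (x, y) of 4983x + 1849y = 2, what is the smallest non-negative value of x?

Euclid: 4983 = 2·1849 + 1285; 1849 = 1·1285 + 564; 1285 = 2·564 + 157; 564 = 3·157 + 93; 157 = 1·93 + 64; 93 = 1·64 + 29; 64 = 2·29 + 6; 29 = 4·6 + 5; 6 = 1·5 + 1; 5 = 5·1 + 0 → gcd = 1; 2 = 1·2.
Back-substitution yields 4983·(318) + 1849·(-857) = 1, so one solution is x = 318·2 = 636, y = -857·2 = -1714.
Solutions in x differ by 1849/1 = 1849; the one in [0, 1849) is 636 mod 1849 = 636.

636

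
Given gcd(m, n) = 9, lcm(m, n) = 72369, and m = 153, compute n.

m·n = gcd·lcm = 9·72369 = 651321, so n = 651321/153 = 4257.

4257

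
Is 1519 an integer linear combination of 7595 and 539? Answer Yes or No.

Yes

gcd(7595, 539): 7595 = 14·539 + 49; 539 = 11·49 + 0 → 49
49 divides 1519, so a solution exists.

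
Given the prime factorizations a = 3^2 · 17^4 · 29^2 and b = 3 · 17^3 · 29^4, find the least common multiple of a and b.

531655347609

max exponent per prime: 3^2 · 17^4 · 29^4 = 531655347609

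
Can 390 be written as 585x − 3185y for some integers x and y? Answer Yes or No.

Yes

By Bézout, 585x − 3185y = 390 has integer solutions iff gcd(585, 3185) | 390.
Euclid: 3185 = 5·585 + 260; 585 = 2·260 + 65; 260 = 4·65 + 0. gcd = 65; 390 mod 65 = 0. Yes.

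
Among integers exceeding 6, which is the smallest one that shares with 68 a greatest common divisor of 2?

68 = 2·34. Any a with gcd(a, 68) = 2 is a multiple of 2, say 2s, with s coprime to 34.
Need s > 6/2, so s ≥ 4. First s ≥ 4 with gcd(s, 34) = 1 is s = 5. Thus a = 2·5 = 10.

10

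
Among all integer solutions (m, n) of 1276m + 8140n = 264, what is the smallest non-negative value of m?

gcd(1276, 8140) = 44 (Euclid: 8140 = 6·1276 + 484; 1276 = 2·484 + 308; 484 = 1·308 + 176; 308 = 1·176 + 132; 176 = 1·132 + 44; 132 = 3·44 + 0), and 44 | 264.
Extended Euclid: 1276·(-51) + 8140·(8) = 44. Scale by 6: m₀ = -306.
General solution m = m₀ + 185t; reducing mod 185 gives m = 64 (and n = -10).

64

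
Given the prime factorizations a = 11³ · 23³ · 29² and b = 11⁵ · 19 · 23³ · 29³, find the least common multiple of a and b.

max exponent per prime: 11⁵ · 19 · 23³ · 29³ = 908018147810147

908018147810147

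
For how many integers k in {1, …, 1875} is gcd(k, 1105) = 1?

Prime factors of 1105: 5, 13, 17. Count integers ≤ 1875 divisible by none of them.
By inclusion–exclusion: 1875 − ⌊1875/5⌋ − ⌊1875/13⌋ − ⌊1875/17⌋ + ⌊1875/65⌋ + ⌊1875/85⌋ + ⌊1875/221⌋ − ⌊1875/1105⌋ = 1303.

1303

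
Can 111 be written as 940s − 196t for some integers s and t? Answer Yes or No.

By Bézout, 940s − 196t = 111 has integer solutions iff gcd(940, 196) | 111.
Euclid: 940 = 4·196 + 156; 196 = 1·156 + 40; 156 = 3·40 + 36; 40 = 1·36 + 4; 36 = 9·4 + 0. gcd = 4; 111 mod 4 = 3. No.

No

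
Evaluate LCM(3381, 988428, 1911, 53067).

106689929892

3381 = 3 · 7² · 23; 988428 = 2² · 3 · 7² · 41²; 1911 = 3 · 7² · 13; 53067 = 3 · 7² · 19²
lcm takes max exponent of each prime: 2² · 3 · 7² · 13 · 19² · 23 · 41² = 106689929892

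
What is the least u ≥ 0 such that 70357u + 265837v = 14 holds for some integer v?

Euclid: 265837 = 3·70357 + 54766; 70357 = 1·54766 + 15591; 54766 = 3·15591 + 7993; 15591 = 1·7993 + 7598; 7993 = 1·7598 + 395; 7598 = 19·395 + 93; 395 = 4·93 + 23; 93 = 4·23 + 1; 23 = 23·1 + 0 → gcd = 1; 14 = 1·14.
Back-substitution yields 70357·(11441) + 265837·(-3028) = 1, so one solution is u = 11441·14 = 160174, v = -3028·14 = -42392.
Solutions in u differ by 265837/1 = 265837; the one in [0, 265837) is 160174 mod 265837 = 160174.

160174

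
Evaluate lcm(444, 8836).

980796

444 = 2² · 3 · 37; 8836 = 2² · 47²
max exponents: 2² · 3 · 37 · 47² = 980796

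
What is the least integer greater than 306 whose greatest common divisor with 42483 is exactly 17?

323

Multiples of 17 above 306: 17·19, 17·20, … . Need the cofactor coprime to 42483/17 = 2499.
Checking s = 19, 20, … the first with gcd(s, 2499) = 1 is s = 19, giving 323.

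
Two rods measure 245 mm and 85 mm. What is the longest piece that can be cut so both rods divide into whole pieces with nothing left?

Euclid: 245 = 2·85 + 75; 85 = 1·75 + 10; 75 = 7·10 + 5; 10 = 2·5 + 0. Last nonzero remainder: 5.

5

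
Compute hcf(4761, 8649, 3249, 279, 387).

9

4761 = 3² · 23²; 8649 = 3² · 31²; 3249 = 3² · 19²; 279 = 3² · 31; 387 = 3² · 43
gcd takes min exponent of each prime: 3² = 9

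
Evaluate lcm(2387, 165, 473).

2387 = 7 · 11 · 31; 165 = 3 · 5 · 11; 473 = 11 · 43
lcm takes max exponent of each prime: 3 · 5 · 7 · 11 · 31 · 43 = 1539615

1539615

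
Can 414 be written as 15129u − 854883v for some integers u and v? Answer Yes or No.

By Bézout, 15129u − 854883v = 414 has integer solutions iff gcd(15129, 854883) | 414.
Euclid: 854883 = 56·15129 + 7659; 15129 = 1·7659 + 7470; 7659 = 1·7470 + 189; 7470 = 39·189 + 99; 189 = 1·99 + 90; 99 = 1·90 + 9; 90 = 10·9 + 0. gcd = 9; 414 mod 9 = 0. Yes.

Yes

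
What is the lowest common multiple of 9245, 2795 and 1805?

43386785

9245 = 5 · 43²; 2795 = 5 · 13 · 43; 1805 = 5 · 19²
lcm takes max exponent of each prime: 5 · 13 · 19² · 43² = 43386785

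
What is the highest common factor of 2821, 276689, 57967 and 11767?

7

2821 = 7 · 13 · 31; 276689 = 7 · 29² · 47; 57967 = 7³ · 13²; 11767 = 7 · 41²
gcd takes min exponent of each prime: 7 = 7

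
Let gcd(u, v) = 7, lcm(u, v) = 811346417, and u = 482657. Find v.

11767

Using uv = gcd(u,v)·lcm(u,v) = 7·811346417 = 5679424919, we get v = 5679424919/482657 = 11767.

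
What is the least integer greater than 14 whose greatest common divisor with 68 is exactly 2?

Multiples of 2 above 14: 2·8, 2·9, … . Need the cofactor coprime to 68/2 = 34.
Checking s = 8, 9, … the first with gcd(s, 34) = 1 is s = 9, giving 18.

18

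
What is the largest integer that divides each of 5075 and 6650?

Euclid: 6650 = 1·5075 + 1575; 5075 = 3·1575 + 350; 1575 = 4·350 + 175; 350 = 2·175 + 0. Last nonzero remainder: 175.

175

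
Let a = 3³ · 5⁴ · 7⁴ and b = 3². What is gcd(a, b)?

min exponent per shared prime: 3² = 9

9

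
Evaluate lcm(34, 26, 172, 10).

lcm(34, 26) = 34·26/gcd = 884/2 = 442
lcm(442, 172) = 442·172/gcd = 76024/2 = 38012
lcm(38012, 10) = 38012·10/gcd = 380120/2 = 190060

190060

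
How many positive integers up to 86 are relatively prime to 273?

Prime factors of 273: 3, 7, 13. Count integers ≤ 86 divisible by none of them.
By inclusion–exclusion: 86 − ⌊86/3⌋ − ⌊86/7⌋ − ⌊86/13⌋ + ⌊86/21⌋ + ⌊86/39⌋ + ⌊86/91⌋ − ⌊86/273⌋ = 46.

46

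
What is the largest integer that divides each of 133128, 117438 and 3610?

2

gcd(133128, 117438): 133128 = 1·117438 + 15690; 117438 = 7·15690 + 7608; 15690 = 2·7608 + 474; 7608 = 16·474 + 24; 474 = 19·24 + 18; 24 = 1·18 + 6; 18 = 3·6 + 0 → 6
gcd(6, 3610): 3610 = 601·6 + 4; 6 = 1·4 + 2; 4 = 2·2 + 0 → 2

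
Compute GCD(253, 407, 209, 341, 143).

11

gcd(253, 407): 407 = 1·253 + 154; 253 = 1·154 + 99; 154 = 1·99 + 55; 99 = 1·55 + 44; 55 = 1·44 + 11; 44 = 4·11 + 0 → 11
gcd(11, 209): 209 = 19·11 + 0 → 11
gcd(11, 341): 341 = 31·11 + 0 → 11
gcd(11, 143): 143 = 13·11 + 0 → 11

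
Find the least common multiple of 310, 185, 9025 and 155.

310 = 2 · 5 · 31; 185 = 5 · 37; 9025 = 5² · 19²; 155 = 5 · 31
lcm takes max exponent of each prime: 2 · 5² · 19² · 31 · 37 = 20703350

20703350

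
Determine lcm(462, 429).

gcd first: 462 = 1·429 + 33; 429 = 13·33 + 0 → gcd = 33
lcm = 462·429/gcd = 198198/33 = 6006

6006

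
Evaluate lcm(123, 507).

123 = 3 · 41; 507 = 3 · 13²
max exponents: 3 · 13² · 41 = 20787

20787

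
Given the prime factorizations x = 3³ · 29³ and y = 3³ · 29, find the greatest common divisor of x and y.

min exponent per shared prime: 3³ · 29 = 783

783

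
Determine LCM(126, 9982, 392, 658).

126 = 2 · 3² · 7; 9982 = 2 · 7 · 23 · 31; 392 = 2³ · 7²; 658 = 2 · 7 · 47
lcm takes max exponent of each prime: 2³ · 3² · 7² · 23 · 31 · 47 = 118226808

118226808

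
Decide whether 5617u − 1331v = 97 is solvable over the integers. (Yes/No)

gcd(5617, 1331): 5617 = 4·1331 + 293; 1331 = 4·293 + 159; 293 = 1·159 + 134; 159 = 1·134 + 25; 134 = 5·25 + 9; 25 = 2·9 + 7; 9 = 1·7 + 2; 7 = 3·2 + 1; 2 = 2·1 + 0 → 1
1 divides 97, so a solution exists.

Yes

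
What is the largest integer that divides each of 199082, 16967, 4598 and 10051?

gcd(199082, 16967): 199082 = 11·16967 + 12445; 16967 = 1·12445 + 4522; 12445 = 2·4522 + 3401; 4522 = 1·3401 + 1121; 3401 = 3·1121 + 38; 1121 = 29·38 + 19; 38 = 2·19 + 0 → 19
gcd(19, 4598): 4598 = 242·19 + 0 → 19
gcd(19, 10051): 10051 = 529·19 + 0 → 19

19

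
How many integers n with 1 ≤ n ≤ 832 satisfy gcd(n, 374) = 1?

356

374 = 2·11·17. Inclusion–exclusion on these primes:
832 − ⌊832/2⌋ − ⌊832/11⌋ − ⌊832/17⌋ + ⌊832/22⌋ + ⌊832/34⌋ + ⌊832/187⌋ − ⌊832/374⌋ = 356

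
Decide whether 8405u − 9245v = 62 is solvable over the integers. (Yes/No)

No

By Bézout, 8405u − 9245v = 62 has integer solutions iff gcd(8405, 9245) | 62.
Euclid: 9245 = 1·8405 + 840; 8405 = 10·840 + 5; 840 = 168·5 + 0. gcd = 5; 62 mod 5 = 2. No.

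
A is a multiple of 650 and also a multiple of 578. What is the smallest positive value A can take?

gcd first: 650 = 1·578 + 72; 578 = 8·72 + 2; 72 = 36·2 + 0 → gcd = 2
lcm = 650·578/gcd = 375700/2 = 187850

187850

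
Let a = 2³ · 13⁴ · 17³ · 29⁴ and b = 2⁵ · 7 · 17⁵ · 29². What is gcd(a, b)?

33054664

min exponent per shared prime: 2³ · 17³ · 29² = 33054664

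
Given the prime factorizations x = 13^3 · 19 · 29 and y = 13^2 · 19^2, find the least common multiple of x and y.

23000393

max exponent per prime: 13^3 · 19^2 · 29 = 23000393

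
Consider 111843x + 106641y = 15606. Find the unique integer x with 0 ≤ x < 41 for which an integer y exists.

Euclid: 111843 = 1·106641 + 5202; 106641 = 20·5202 + 2601; 5202 = 2·2601 + 0 → gcd = 2601; 15606 = 2601·6.
Back-substitution yields 111843·(-20) + 106641·(21) = 2601, so one solution is x = -20·6 = -120, y = 21·6 = 126.
Solutions in x differ by 106641/2601 = 41; the one in [0, 41) is -120 mod 41 = 3.

3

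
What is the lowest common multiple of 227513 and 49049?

78036959

227513 = 11 · 13 · 37 · 43; 49049 = 7³ · 11 · 13
max exponents: 7³ · 11 · 13 · 37 · 43 = 78036959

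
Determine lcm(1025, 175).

7175

gcd first: 1025 = 5·175 + 150; 175 = 1·150 + 25; 150 = 6·25 + 0 → gcd = 25
lcm = 1025·175/gcd = 179375/25 = 7175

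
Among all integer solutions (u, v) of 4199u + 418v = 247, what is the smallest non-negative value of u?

gcd(4199, 418) = 19 (Euclid: 4199 = 10·418 + 19; 418 = 22·19 + 0), and 19 | 247.
Extended Euclid: 4199·(1) + 418·(-10) = 19. Scale by 13: u₀ = 13.
General solution u = u₀ + 22t; reducing mod 22 gives u = 13 (and v = -130).

13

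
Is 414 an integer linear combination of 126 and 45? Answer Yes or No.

gcd(126, 45): 126 = 2·45 + 36; 45 = 1·36 + 9; 36 = 4·9 + 0 → 9
9 divides 414, so a solution exists.

Yes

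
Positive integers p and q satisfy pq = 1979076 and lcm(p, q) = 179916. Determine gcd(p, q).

gcd·lcm = product, so gcd = 1979076/179916 = 11.

11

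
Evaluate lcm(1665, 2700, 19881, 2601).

63776259900

lcm(1665, 2700) = 1665·2700/gcd = 4495500/45 = 99900
lcm(99900, 19881) = 99900·19881/gcd = 1986111900/9 = 220679100
lcm(220679100, 2601) = 220679100·2601/gcd = 573986339100/9 = 63776259900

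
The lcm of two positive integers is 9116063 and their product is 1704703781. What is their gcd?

187

gcd·lcm = product, so gcd = 1704703781/9116063 = 187.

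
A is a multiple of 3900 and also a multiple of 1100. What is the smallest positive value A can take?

3900 = 2² · 3 · 5² · 13; 1100 = 2² · 5² · 11
max exponents: 2² · 3 · 5² · 11 · 13 = 42900

42900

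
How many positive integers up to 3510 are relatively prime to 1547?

Prime factors of 1547: 7, 13, 17. Count integers ≤ 3510 divisible by none of them.
By inclusion–exclusion: 3510 − ⌊3510/7⌋ − ⌊3510/13⌋ − ⌊3510/17⌋ + ⌊3510/91⌋ + ⌊3510/119⌋ + ⌊3510/221⌋ − ⌊3510/1547⌋ = 2613.

2613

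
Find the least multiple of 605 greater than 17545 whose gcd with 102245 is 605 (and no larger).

102245 = 605·169. Any a with gcd(a, 102245) = 605 is a multiple of 605, say 605s, with s coprime to 169.
Need s > 17545/605, so s ≥ 30. First s ≥ 30 with gcd(s, 169) = 1 is s = 30. Thus a = 605·30 = 18150.

18150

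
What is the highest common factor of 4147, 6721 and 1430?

143

gcd(4147, 6721): 6721 = 1·4147 + 2574; 4147 = 1·2574 + 1573; 2574 = 1·1573 + 1001; 1573 = 1·1001 + 572; 1001 = 1·572 + 429; 572 = 1·429 + 143; 429 = 3·143 + 0 → 143
gcd(143, 1430): 1430 = 10·143 + 0 → 143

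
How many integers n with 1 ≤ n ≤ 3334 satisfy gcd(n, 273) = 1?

Prime factors of 273: 3, 7, 13. Count integers ≤ 3334 divisible by none of them.
By inclusion–exclusion: 3334 − ⌊3334/3⌋ − ⌊3334/7⌋ − ⌊3334/13⌋ + ⌊3334/21⌋ + ⌊3334/39⌋ + ⌊3334/91⌋ − ⌊3334/273⌋ = 1758.

1758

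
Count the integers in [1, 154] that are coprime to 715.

104

715 = 5·11·13. Inclusion–exclusion on these primes:
154 − ⌊154/5⌋ − ⌊154/11⌋ − ⌊154/13⌋ + ⌊154/55⌋ + ⌊154/65⌋ + ⌊154/143⌋ − ⌊154/715⌋ = 104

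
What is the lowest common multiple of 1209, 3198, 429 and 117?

1209 = 3 · 13 · 31; 3198 = 2 · 3 · 13 · 41; 429 = 3 · 11 · 13; 117 = 3² · 13
lcm takes max exponent of each prime: 2 · 3² · 11 · 13 · 31 · 41 = 3271554

3271554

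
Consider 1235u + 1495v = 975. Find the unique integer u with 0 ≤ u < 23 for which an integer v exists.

2

Reduce mod 1495: 1235u ≡ 975 (mod 1495). With g = gcd(1235, 1495) = 65 dividing 975, divide through: 19u ≡ 15 (mod 23).
Since gcd(19, 23) = 1, u ≡ 15·(19)⁻¹ ≡ 2 (mod 23). Smallest non-negative: 2.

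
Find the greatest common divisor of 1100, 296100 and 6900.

gcd(1100, 296100): 296100 = 269·1100 + 200; 1100 = 5·200 + 100; 200 = 2·100 + 0 → 100
gcd(100, 6900): 6900 = 69·100 + 0 → 100

100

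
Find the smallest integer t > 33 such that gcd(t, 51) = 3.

36

gcd(t, 51) = 3 forces 3 | t; write t = 3s. Then gcd(3s, 3·17) = 3·gcd(s, 17), so need gcd(s, 17) = 1.
3s > 33 gives s ≥ 12. The least s ≥ 12 coprime to 17 is 12, so t = 3·12 = 36.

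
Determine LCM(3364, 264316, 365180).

3364 = 2² · 29²; 264316 = 2² · 13² · 17 · 23; 365180 = 2² · 5 · 19 · 31²
lcm takes max exponent of each prime: 2² · 5 · 13² · 17 · 19 · 23 · 29² · 31² = 20293943274020

20293943274020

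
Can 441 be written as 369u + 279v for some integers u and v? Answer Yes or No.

Yes

By Bézout, 369u + 279v = 441 has integer solutions iff gcd(369, 279) | 441.
Euclid: 369 = 1·279 + 90; 279 = 3·90 + 9; 90 = 10·9 + 0. gcd = 9; 441 mod 9 = 0. Yes.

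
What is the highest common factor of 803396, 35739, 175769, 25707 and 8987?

209

803396 = 2² · 11 · 19 · 31²; 35739 = 3² · 11 · 19²; 175769 = 11 · 19 · 29²; 25707 = 3 · 11 · 19 · 41; 8987 = 11 · 19 · 43
gcd takes min exponent of each prime: 11 · 19 = 209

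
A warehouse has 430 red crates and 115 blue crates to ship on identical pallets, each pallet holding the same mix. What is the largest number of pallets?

5

430 = 2 · 5 · 43
115 = 5 · 23
Common: 5 = 5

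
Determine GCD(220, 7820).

220 = 2² · 5 · 11
7820 = 2² · 5 · 17 · 23
Common: 2² · 5 = 20

20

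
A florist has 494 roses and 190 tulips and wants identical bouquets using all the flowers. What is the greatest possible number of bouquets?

38

494 = 2 · 13 · 19
190 = 2 · 5 · 19
Common: 2 · 19 = 38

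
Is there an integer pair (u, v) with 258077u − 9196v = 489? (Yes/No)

No

By Bézout, 258077u − 9196v = 489 has integer solutions iff gcd(258077, 9196) | 489.
Euclid: 258077 = 28·9196 + 589; 9196 = 15·589 + 361; 589 = 1·361 + 228; 361 = 1·228 + 133; 228 = 1·133 + 95; 133 = 1·95 + 38; 95 = 2·38 + 19; 38 = 2·19 + 0. gcd = 19; 489 mod 19 = 14. No.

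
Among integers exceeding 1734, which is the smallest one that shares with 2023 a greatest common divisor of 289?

2312

gcd(m, 2023) = 289 forces 289 | m; write m = 289s. Then gcd(289s, 289·7) = 289·gcd(s, 7), so need gcd(s, 7) = 1.
289s > 1734 gives s ≥ 7. The least s ≥ 7 coprime to 7 is 8, so m = 289·8 = 2312.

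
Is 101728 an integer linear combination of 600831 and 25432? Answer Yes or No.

gcd(600831, 25432): 600831 = 23·25432 + 15895; 25432 = 1·15895 + 9537; 15895 = 1·9537 + 6358; 9537 = 1·6358 + 3179; 6358 = 2·3179 + 0 → 3179
3179 divides 101728, so a solution exists.

Yes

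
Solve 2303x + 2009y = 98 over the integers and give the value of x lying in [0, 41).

14

Euclid: 2303 = 1·2009 + 294; 2009 = 6·294 + 245; 294 = 1·245 + 49; 245 = 5·49 + 0 → gcd = 49; 98 = 49·2.
Back-substitution yields 2303·(7) + 2009·(-8) = 49, so one solution is x = 7·2 = 14, y = -8·2 = -16.
Solutions in x differ by 2009/49 = 41; the one in [0, 41) is 14 mod 41 = 14.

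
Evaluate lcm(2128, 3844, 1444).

38855152

2128 = 2⁴ · 7 · 19; 3844 = 2² · 31²; 1444 = 2² · 19²
lcm takes max exponent of each prime: 2⁴ · 7 · 19² · 31² = 38855152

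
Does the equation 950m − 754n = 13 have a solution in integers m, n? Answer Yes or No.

By Bézout, 950m − 754n = 13 has integer solutions iff gcd(950, 754) | 13.
Euclid: 950 = 1·754 + 196; 754 = 3·196 + 166; 196 = 1·166 + 30; 166 = 5·30 + 16; 30 = 1·16 + 14; 16 = 1·14 + 2; 14 = 7·2 + 0. gcd = 2; 13 mod 2 = 1. No.

No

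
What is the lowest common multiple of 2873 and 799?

135031

gcd first: 2873 = 3·799 + 476; 799 = 1·476 + 323; 476 = 1·323 + 153; 323 = 2·153 + 17; 153 = 9·17 + 0 → gcd = 17
lcm = 2873·799/gcd = 2295527/17 = 135031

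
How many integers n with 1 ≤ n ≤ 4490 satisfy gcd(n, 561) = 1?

561 = 3·11·17. Inclusion–exclusion on these primes:
4490 − ⌊4490/3⌋ − ⌊4490/11⌋ − ⌊4490/17⌋ + ⌊4490/33⌋ + ⌊4490/51⌋ + ⌊4490/187⌋ − ⌊4490/561⌋ = 2562

2562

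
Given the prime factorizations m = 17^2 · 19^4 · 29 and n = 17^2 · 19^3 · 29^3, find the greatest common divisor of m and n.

57485279

min exponent per shared prime: 17^2 · 19^3 · 29 = 57485279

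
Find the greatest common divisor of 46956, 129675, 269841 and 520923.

39

46956 = 2² · 3 · 7 · 13 · 43; 129675 = 3 · 5² · 7 · 13 · 19; 269841 = 3 · 11 · 13 · 17 · 37; 520923 = 3 · 13 · 19² · 37
gcd takes min exponent of each prime: 3 · 13 = 39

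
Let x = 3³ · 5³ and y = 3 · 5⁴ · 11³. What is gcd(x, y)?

min exponent per shared prime: 3 · 5³ = 375

375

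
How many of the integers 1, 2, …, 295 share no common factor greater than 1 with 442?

442 = 2·13·17. Inclusion–exclusion on these primes:
295 − ⌊295/2⌋ − ⌊295/13⌋ − ⌊295/17⌋ + ⌊295/26⌋ + ⌊295/34⌋ + ⌊295/221⌋ − ⌊295/442⌋ = 129

129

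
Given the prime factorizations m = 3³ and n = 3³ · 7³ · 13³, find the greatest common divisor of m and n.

27

min exponent per shared prime: 3³ = 27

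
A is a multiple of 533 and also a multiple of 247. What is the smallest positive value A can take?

10127

gcd first: 533 = 2·247 + 39; 247 = 6·39 + 13; 39 = 3·13 + 0 → gcd = 13
lcm = 533·247/gcd = 131651/13 = 10127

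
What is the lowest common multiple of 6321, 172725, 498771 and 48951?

6321 = 3 · 7² · 43; 172725 = 3 · 5² · 7² · 47; 498771 = 3³ · 7² · 13 · 29; 48951 = 3³ · 7² · 37
lcm takes max exponent of each prime: 3³ · 5² · 7² · 13 · 29 · 37 · 43 · 47 = 932414976675

932414976675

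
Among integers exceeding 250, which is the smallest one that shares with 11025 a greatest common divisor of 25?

11025 = 25·441. Any m with gcd(m, 11025) = 25 is a multiple of 25, say 25s, with s coprime to 441.
Need s > 250/25, so s ≥ 11. First s ≥ 11 with gcd(s, 441) = 1 is s = 11. Thus m = 25·11 = 275.

275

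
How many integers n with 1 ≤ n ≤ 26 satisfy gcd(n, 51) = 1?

Prime factors of 51: 3, 17. Count integers ≤ 26 divisible by none of them.
By inclusion–exclusion: 26 − ⌊26/3⌋ − ⌊26/17⌋ + ⌊26/51⌋ = 17.

17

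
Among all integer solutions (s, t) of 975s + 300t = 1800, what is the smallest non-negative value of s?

0

gcd(975, 300) = 75 (Euclid: 975 = 3·300 + 75; 300 = 4·75 + 0), and 75 | 1800.
Extended Euclid: 975·(1) + 300·(-3) = 75. Scale by 24: s₀ = 24.
General solution s = s₀ + 4k; reducing mod 4 gives s = 0 (and t = 6).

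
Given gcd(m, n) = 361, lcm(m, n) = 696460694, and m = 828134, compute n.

m·n = gcd·lcm = 361·696460694 = 251422310534, so n = 251422310534/828134 = 303601.

303601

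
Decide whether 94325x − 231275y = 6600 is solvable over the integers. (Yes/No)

Yes

By Bézout, 94325x − 231275y = 6600 has integer solutions iff gcd(94325, 231275) | 6600.
Euclid: 231275 = 2·94325 + 42625; 94325 = 2·42625 + 9075; 42625 = 4·9075 + 6325; 9075 = 1·6325 + 2750; 6325 = 2·2750 + 825; 2750 = 3·825 + 275; 825 = 3·275 + 0. gcd = 275; 6600 mod 275 = 0. Yes.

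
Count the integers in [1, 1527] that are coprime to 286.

Prime factors of 286: 2, 11, 13. Count integers ≤ 1527 divisible by none of them.
By inclusion–exclusion: 1527 − ⌊1527/2⌋ − ⌊1527/11⌋ − ⌊1527/13⌋ + ⌊1527/22⌋ + ⌊1527/26⌋ + ⌊1527/143⌋ − ⌊1527/286⌋ = 641.

641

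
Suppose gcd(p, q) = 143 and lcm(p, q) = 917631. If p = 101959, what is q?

Using pq = gcd(p,q)·lcm(p,q) = 143·917631 = 131221233, we get q = 131221233/101959 = 1287.

1287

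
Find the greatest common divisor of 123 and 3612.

3

123 = 3 · 41
3612 = 2² · 3 · 7 · 43
Common: 3 = 3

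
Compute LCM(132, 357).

132 = 2² · 3 · 11; 357 = 3 · 7 · 17
max exponents: 2² · 3 · 7 · 11 · 17 = 15708

15708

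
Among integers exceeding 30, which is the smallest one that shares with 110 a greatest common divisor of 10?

gcd(x, 110) = 10 forces 10 | x; write x = 10s. Then gcd(10s, 10·11) = 10·gcd(s, 11), so need gcd(s, 11) = 1.
10s > 30 gives s ≥ 4. The least s ≥ 4 coprime to 11 is 4, so x = 10·4 = 40.

40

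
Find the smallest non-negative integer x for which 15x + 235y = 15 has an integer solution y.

Euclid: 235 = 15·15 + 10; 15 = 1·10 + 5; 10 = 2·5 + 0 → gcd = 5; 15 = 5·3.
Back-substitution yields 15·(16) + 235·(-1) = 5, so one solution is x = 16·3 = 48, y = -1·3 = -3.
Solutions in x differ by 235/5 = 47; the one in [0, 47) is 48 mod 47 = 1.

1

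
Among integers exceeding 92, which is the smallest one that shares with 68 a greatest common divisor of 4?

Multiples of 4 above 92: 4·24, 4·25, … . Need the cofactor coprime to 68/4 = 17.
Checking s = 24, 25, … the first with gcd(s, 17) = 1 is s = 24, giving 96.

96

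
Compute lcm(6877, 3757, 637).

97385197

6877 = 13 · 23²; 3757 = 13 · 17²; 637 = 7² · 13
lcm takes max exponent of each prime: 7² · 13 · 17² · 23² = 97385197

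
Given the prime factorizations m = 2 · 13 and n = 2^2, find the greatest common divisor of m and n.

2

min exponent per shared prime: 2 = 2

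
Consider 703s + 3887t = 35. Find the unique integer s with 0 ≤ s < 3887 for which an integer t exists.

Reduce mod 3887: 703s ≡ 35 (mod 3887). With g = gcd(703, 3887) = 1 dividing 35, divide through: 703s ≡ 35 (mod 3887).
Since gcd(703, 3887) = 1, s ≡ 35·(703)⁻¹ ≡ 3688 (mod 3887). Smallest non-negative: 3688.

3688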